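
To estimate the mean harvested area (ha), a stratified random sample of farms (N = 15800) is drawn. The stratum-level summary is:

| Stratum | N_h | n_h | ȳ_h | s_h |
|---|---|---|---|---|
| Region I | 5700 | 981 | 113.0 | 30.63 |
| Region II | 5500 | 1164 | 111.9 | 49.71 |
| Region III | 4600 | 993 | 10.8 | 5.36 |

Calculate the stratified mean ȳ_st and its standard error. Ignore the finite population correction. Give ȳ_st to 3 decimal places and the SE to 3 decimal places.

ȳ_st = Σ W_h ȳ_h = (5700·113.0 + 5500·111.9 + 4600·10.8)/15800 = 82.86266
V̂(ȳ_st) = Σ W_h² s_h²/n_h, with W_h = N_h/N and N = 15800:
  stratum Region I: (5700/15800)²·30.63²/981 = 0.124469
  stratum Region II: (5500/15800)²·49.71²/1164 = 0.257244
  stratum Region III: (4600/15800)²·5.36²/993 = 0.00245235
V̂(ȳ_st) = 0.384165
SE(ȳ_st) = √0.384165 = 0.619811

ȳ_st ≈ 82.863, SE ≈ 0.620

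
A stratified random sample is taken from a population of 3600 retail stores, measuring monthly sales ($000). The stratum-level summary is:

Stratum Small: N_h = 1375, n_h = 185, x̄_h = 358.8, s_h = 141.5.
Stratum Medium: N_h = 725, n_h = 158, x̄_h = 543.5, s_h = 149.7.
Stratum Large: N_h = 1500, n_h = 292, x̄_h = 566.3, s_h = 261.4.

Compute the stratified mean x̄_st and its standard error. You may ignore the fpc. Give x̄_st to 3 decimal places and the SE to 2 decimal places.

x̄_st ≈ 482.455, SE ≈ 7.88

x̄_st = Σ W_h x̄_h = (1375·358.8 + 725·543.5 + 1500·566.3)/3600 = 482.45486
V̂(x̄_st) = Σ W_h² s_h²/n_h, with W_h = N_h/N and N = 3600:
  stratum Small: (1375/3600)²·141.5²/185 = 15.7885
  stratum Medium: (725/3600)²·149.7²/158 = 5.75251
  stratum Large: (1500/3600)²·261.4²/292 = 40.6262
V̂(x̄_st) = 62.1672
SE(x̄_st) = √62.1672 = 7.88462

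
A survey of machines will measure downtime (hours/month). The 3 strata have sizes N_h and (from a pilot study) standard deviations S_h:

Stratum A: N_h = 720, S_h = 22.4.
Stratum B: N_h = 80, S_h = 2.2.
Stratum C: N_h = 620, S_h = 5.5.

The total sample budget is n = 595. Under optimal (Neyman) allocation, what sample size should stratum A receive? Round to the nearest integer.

487

Neyman allocation: n_h = n · N_h S_h / Σ N_i S_i, with n = 595.
  stratum A: N_h·S_h = 720·22.4 = 16128.00
  stratum B: N_h·S_h = 80·2.2 = 176.00
  stratum C: N_h·S_h = 620·5.5 = 3410.00
Σ N_h S_h = 19714.00
n for stratum A = 595·16128.00/19714.00 = 486.769 → 487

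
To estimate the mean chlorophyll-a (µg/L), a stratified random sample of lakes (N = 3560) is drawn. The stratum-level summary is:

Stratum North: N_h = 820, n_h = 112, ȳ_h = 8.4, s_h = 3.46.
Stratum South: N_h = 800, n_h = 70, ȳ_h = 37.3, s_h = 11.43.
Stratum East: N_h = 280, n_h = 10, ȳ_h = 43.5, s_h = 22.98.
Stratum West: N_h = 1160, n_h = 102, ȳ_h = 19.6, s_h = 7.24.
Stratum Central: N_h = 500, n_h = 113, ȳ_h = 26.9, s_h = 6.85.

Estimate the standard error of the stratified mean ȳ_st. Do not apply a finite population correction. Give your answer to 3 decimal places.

V̂(ȳ_st) = Σ W_h² s_h²/n_h, with W_h = N_h/N and N = 3560:
  stratum North: (820/3560)²·3.46²/112 = 0.00567103
  stratum South: (800/3560)²·11.43²/70 = 0.0942485
  stratum East: (280/3560)²·22.98²/10 = 0.326675
  stratum West: (1160/3560)²·7.24²/102 = 0.0545623
  stratum Central: (500/3560)²·6.85²/113 = 0.00819111
V̂(ȳ_st) = 0.489348
SE(ȳ_st) = √0.489348 = 0.699534

SE(ȳ_st) ≈ 0.700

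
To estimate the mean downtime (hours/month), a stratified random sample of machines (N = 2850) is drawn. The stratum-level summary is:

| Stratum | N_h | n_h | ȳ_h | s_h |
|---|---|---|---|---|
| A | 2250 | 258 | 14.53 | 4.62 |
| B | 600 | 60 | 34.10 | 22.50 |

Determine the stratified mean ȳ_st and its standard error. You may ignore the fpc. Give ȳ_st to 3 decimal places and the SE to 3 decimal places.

ȳ_st ≈ 18.650, SE ≈ 0.652

ȳ_st = Σ W_h ȳ_h = (2250·14.53 + 600·34.10)/2850 = 18.65000
V̂(ȳ_st) = Σ W_h² s_h²/n_h, with W_h = N_h/N and N = 2850:
  stratum A: (2250/2850)²·4.62²/258 = 0.0515632
  stratum B: (600/2850)²·22.50²/60 = 0.373961
V̂(ȳ_st) = 0.425524
SE(ȳ_st) = √0.425524 = 0.652322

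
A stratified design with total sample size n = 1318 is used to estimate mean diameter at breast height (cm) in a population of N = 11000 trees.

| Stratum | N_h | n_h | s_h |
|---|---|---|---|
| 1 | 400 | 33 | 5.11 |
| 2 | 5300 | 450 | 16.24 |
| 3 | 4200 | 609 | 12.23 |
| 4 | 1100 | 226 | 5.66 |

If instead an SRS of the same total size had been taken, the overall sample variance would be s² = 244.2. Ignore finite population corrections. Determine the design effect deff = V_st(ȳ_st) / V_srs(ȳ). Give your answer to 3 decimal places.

V̂(ȳ_st) = Σ W_h² s_h²/n_h, with W_h = N_h/N and N = 11000:
  stratum 1: (400/11000)²·5.11²/33 = 0.00104632
  stratum 2: (5300/11000)²·16.24²/450 = 0.136059
  stratum 3: (4200/11000)²·12.23²/609 = 0.0358054
  stratum 4: (1100/11000)²·5.66²/226 = 0.0014175
V_st = 0.174328
V_srs = s²/n = 244.2/1318 = 0.185281
deff = V_st / V_srs = 0.174328/0.185281 = 0.9409

deff ≈ 0.941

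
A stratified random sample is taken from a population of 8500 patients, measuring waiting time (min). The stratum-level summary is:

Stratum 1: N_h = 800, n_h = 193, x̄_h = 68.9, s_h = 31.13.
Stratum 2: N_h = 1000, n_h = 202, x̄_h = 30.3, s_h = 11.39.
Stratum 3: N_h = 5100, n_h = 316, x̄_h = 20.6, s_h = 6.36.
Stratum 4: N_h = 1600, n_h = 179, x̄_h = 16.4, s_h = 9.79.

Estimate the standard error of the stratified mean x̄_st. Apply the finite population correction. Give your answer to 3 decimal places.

V̂(x̄_st) = Σ W_h² (1 − n_h/N_h) s_h²/n_h, with W_h = N_h/N and N = 8500:
  stratum 1: (800/8500)²·(1 − 193/800)·31.13²/193 = 0.0337475
  stratum 2: (1000/8500)²·(1 − 202/1000)·11.39²/202 = 0.00709351
  stratum 3: (5100/8500)²·(1 − 316/5100)·6.36²/316 = 0.0432266
  stratum 4: (1600/8500)²·(1 − 179/1600)·9.79²/179 = 0.0168496
V̂(x̄_st) = 0.100917
SE(x̄_st) = √0.100917 = 0.317675

SE(x̄_st) ≈ 0.318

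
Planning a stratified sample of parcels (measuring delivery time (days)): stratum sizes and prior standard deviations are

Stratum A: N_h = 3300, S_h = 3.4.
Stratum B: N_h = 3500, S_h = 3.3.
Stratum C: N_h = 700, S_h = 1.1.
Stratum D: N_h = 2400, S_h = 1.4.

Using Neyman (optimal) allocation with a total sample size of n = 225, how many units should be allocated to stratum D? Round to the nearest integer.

28

Neyman allocation: n_h = n · N_h S_h / Σ N_i S_i, with n = 225.
  stratum A: N_h·S_h = 3300·3.4 = 11220.00
  stratum B: N_h·S_h = 3500·3.3 = 11550.00
  stratum C: N_h·S_h = 700·1.1 = 770.00
  stratum D: N_h·S_h = 2400·1.4 = 3360.00
Σ N_h S_h = 26900.00
n for stratum D = 225·3360.00/26900.00 = 28.104 → 28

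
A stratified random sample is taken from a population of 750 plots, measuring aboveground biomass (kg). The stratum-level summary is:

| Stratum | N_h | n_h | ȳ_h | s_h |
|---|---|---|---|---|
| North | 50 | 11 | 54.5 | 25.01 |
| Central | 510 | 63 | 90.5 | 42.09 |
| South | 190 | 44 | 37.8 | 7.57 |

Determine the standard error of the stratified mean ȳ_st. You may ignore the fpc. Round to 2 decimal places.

V̂(ȳ_st) = Σ W_h² s_h²/n_h, with W_h = N_h/N and N = 750:
  stratum North: (50/750)²·25.01²/11 = 0.252727
  stratum Central: (510/750)²·42.09²/63 = 13.0027
  stratum South: (190/750)²·7.57²/44 = 0.0835841
V̂(ȳ_st) = 13.3391
SE(ȳ_st) = √13.3391 = 3.65227

SE(ȳ_st) ≈ 3.65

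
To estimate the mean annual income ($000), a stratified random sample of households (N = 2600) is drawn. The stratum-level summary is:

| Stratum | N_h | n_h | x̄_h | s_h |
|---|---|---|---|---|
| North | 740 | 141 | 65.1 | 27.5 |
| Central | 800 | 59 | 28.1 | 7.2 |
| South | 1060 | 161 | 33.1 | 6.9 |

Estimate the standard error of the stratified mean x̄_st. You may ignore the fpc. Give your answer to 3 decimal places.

SE(x̄_st) ≈ 0.753

V̂(x̄_st) = Σ W_h² s_h²/n_h, with W_h = N_h/N and N = 2600:
  stratum North: (740/2600)²·27.5²/141 = 0.434473
  stratum Central: (800/2600)²·7.2²/59 = 0.0831852
  stratum South: (1060/2600)²·6.9²/161 = 0.0491516
V̂(x̄_st) = 0.56681
SE(x̄_st) = √0.56681 = 0.752868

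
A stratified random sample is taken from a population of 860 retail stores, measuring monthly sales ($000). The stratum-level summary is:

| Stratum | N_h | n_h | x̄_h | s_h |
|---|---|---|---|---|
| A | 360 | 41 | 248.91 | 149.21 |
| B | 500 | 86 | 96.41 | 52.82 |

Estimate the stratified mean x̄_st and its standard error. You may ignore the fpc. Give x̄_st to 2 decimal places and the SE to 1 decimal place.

x̄_st = Σ W_h x̄_h = (360·248.91 + 500·96.41)/860 = 160.24721
V̂(x̄_st) = Σ W_h² s_h²/n_h, with W_h = N_h/N and N = 860:
  stratum A: (360/860)²·149.21²/41 = 95.1525
  stratum B: (500/860)²·52.82²/86 = 10.9658
V̂(x̄_st) = 106.118
SE(x̄_st) = √106.118 = 10.3014

x̄_st ≈ 160.25, SE ≈ 10.3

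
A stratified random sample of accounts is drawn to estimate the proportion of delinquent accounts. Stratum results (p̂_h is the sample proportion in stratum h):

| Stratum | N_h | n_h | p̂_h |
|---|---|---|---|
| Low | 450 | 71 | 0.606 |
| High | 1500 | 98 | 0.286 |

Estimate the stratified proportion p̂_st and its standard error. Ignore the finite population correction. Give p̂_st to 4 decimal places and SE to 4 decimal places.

N = 1950; stratum weights W_h = N_h/N.
p̂_st = Σ W_h p̂_h = (450·0.606 + 1500·0.286)/1950 = 0.35985
V̂(p̂_st) = Σ W_h² p̂_h(1−p̂_h)/(n_h−1):
  stratum Low: (450/1950)²·0.606·0.394/70 = 0.000181646
  stratum High: (1500/1950)²·0.286·0.714/97 = 0.00124568
V̂(p̂_st) = 0.00142732; SE = √V̂ = 0.0377799

p̂_st ≈ 0.3598, SE ≈ 0.0378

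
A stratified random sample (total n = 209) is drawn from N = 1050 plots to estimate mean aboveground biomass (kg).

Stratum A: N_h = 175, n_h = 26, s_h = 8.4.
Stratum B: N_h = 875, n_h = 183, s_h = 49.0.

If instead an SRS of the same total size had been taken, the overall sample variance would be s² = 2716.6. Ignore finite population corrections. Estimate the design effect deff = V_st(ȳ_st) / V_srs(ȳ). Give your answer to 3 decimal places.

deff ≈ 0.707

V̂(ȳ_st) = Σ W_h² s_h²/n_h, with W_h = N_h/N and N = 1050:
  stratum A: (175/1050)²·8.4²/26 = 0.0753846
  stratum B: (875/1050)²·49.0²/183 = 9.11126
V_st = 9.18665
V_srs = s²/n = 2716.6/209 = 12.9981
deff = V_st / V_srs = 9.18665/12.9981 = 0.7068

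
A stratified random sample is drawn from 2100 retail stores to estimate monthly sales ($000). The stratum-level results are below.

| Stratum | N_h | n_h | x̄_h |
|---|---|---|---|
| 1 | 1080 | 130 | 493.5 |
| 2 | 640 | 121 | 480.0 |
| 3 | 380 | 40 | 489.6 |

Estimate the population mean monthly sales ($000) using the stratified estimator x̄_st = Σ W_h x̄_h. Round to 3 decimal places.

N = Σ N_h = 2100. Stratum weights W_h = N_h/N.
x̄_st = (1080·493.5 + 640·480.0 + 380·489.6) / 2100 = 488.68000

x̄_st ≈ 488.680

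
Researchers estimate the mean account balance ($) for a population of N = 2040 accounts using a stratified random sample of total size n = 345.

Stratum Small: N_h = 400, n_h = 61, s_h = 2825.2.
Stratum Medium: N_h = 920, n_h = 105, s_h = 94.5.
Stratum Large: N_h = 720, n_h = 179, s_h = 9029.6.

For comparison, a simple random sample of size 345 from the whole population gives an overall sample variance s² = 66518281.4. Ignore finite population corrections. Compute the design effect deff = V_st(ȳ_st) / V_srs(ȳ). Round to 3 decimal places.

deff ≈ 0.320

V̂(ȳ_st) = Σ W_h² s_h²/n_h, with W_h = N_h/N and N = 2040:
  stratum Small: (400/2040)²·2825.2²/61 = 5030.7
  stratum Medium: (920/2040)²·94.5²/105 = 17.2978
  stratum Large: (720/2040)²·9029.6²/179 = 56739.9
V_st = 61787.9
V_srs = s²/n = 66518281.4/345 = 192807
deff = V_st / V_srs = 61787.9/192807 = 0.3205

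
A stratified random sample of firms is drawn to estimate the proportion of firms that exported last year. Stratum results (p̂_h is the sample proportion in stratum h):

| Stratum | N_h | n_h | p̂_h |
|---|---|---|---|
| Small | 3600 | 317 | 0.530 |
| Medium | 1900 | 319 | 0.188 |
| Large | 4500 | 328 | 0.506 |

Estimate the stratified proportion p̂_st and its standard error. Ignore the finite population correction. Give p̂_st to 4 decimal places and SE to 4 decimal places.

N = 10000; stratum weights W_h = N_h/N.
p̂_st = Σ W_h p̂_h = (3600·0.530 + 1900·0.188 + 4500·0.506)/10000 = 0.45422
V̂(p̂_st) = Σ W_h² p̂_h(1−p̂_h)/(n_h−1):
  stratum Small: (3600/10000)²·0.530·0.470/316 = 0.000102163
  stratum Medium: (1900/10000)²·0.188·0.812/318 = 1.73298e-05
  stratum Large: (4500/10000)²·0.506·0.494/327 = 0.000154794
V̂(p̂_st) = 0.000274287; SE = √V̂ = 0.0165616

p̂_st ≈ 0.4542, SE ≈ 0.0166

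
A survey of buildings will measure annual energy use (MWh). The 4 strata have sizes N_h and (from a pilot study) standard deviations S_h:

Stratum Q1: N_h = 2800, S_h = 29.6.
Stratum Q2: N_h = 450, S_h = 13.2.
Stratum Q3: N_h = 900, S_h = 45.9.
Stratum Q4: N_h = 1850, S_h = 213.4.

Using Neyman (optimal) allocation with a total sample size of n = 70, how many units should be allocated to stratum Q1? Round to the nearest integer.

Neyman allocation: n_h = n · N_h S_h / Σ N_i S_i, with n = 70.
  stratum Q1: N_h·S_h = 2800·29.6 = 82880.00
  stratum Q2: N_h·S_h = 450·13.2 = 5940.00
  stratum Q3: N_h·S_h = 900·45.9 = 41310.00
  stratum Q4: N_h·S_h = 1850·213.4 = 394790.00
Σ N_h S_h = 524920.00
n for stratum Q1 = 70·82880.00/524920.00 = 11.052 → 11

11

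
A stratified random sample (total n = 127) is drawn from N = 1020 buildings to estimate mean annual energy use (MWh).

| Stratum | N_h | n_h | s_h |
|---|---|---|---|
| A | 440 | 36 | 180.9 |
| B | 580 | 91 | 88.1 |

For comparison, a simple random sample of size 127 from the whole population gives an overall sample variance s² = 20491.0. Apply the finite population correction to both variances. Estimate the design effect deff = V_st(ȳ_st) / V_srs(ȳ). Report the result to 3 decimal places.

V̂(ȳ_st) = Σ W_h² (1 − n_h/N_h) s_h²/n_h, with W_h = N_h/N and N = 1020:
  stratum A: (440/1020)²·(1 − 36/440)·180.9²/36 = 155.313
  stratum B: (580/1020)²·(1 − 91/580)·88.1²/91 = 23.2513
V_st = 178.564
V_srs = (1 − 127/1020)·20491.0/127 = 141.257
deff = V_st / V_srs = 178.564/141.257 = 1.2641

deff ≈ 1.264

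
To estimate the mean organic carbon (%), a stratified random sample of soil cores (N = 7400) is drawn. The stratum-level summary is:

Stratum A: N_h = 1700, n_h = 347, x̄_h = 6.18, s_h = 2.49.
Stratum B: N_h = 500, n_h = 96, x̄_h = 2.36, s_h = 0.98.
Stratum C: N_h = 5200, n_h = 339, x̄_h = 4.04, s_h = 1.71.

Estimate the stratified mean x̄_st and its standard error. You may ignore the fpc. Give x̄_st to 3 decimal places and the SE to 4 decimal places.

x̄_st = Σ W_h x̄_h = (1700·6.18 + 500·2.36 + 5200·4.04)/7400 = 4.41811
V̂(x̄_st) = Σ W_h² s_h²/n_h, with W_h = N_h/N and N = 7400:
  stratum A: (1700/7400)²·2.49²/347 = 0.000942982
  stratum B: (500/7400)²·0.98²/96 = 4.56728e-05
  stratum C: (5200/7400)²·1.71²/339 = 0.00425928
V̂(x̄_st) = 0.00524793
SE(x̄_st) = √0.00524793 = 0.0724426

x̄_st ≈ 4.418, SE ≈ 0.0724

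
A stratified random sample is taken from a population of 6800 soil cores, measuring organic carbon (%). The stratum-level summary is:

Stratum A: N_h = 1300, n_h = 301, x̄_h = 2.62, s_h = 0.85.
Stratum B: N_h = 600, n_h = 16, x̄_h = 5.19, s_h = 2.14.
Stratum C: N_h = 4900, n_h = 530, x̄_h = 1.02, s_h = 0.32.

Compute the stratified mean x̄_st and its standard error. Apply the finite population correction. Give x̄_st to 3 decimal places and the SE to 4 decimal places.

x̄_st = Σ W_h x̄_h = (1300·2.62 + 600·5.19 + 4900·1.02)/6800 = 1.69382
V̂(x̄_st) = Σ W_h² (1 − n_h/N_h) s_h²/n_h, with W_h = N_h/N and N = 6800:
  stratum A: (1300/6800)²·(1 − 301/1300)·0.85²/301 = 6.74159e-05
  stratum B: (600/6800)²·(1 − 16/600)·2.14²/16 = 0.00216897
  stratum C: (4900/6800)²·(1 − 530/4900)·0.32²/530 = 8.94713e-05
V̂(x̄_st) = 0.00232586
SE(x̄_st) = √0.00232586 = 0.0482272

x̄_st ≈ 1.694, SE ≈ 0.0482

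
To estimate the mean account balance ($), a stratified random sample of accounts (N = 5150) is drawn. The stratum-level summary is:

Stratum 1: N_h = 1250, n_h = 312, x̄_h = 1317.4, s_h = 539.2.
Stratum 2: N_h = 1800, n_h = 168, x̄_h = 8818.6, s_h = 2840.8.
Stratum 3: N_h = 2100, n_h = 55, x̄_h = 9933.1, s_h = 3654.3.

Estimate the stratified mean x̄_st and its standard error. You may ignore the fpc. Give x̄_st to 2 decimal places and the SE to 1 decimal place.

x̄_st = Σ W_h x̄_h = (1250·1317.4 + 1800·8818.6 + 2100·9933.1)/5150 = 7452.37670
V̂(x̄_st) = Σ W_h² s_h²/n_h, with W_h = N_h/N and N = 5150:
  stratum 1: (1250/5150)²·539.2²/312 = 54.8973
  stratum 2: (1800/5150)²·2840.8²/168 = 5868.17
  stratum 3: (2100/5150)²·3654.3²/55 = 40371
V̂(x̄_st) = 46294.1
SE(x̄_st) = √46294.1 = 215.161

x̄_st ≈ 7452.38, SE ≈ 215.2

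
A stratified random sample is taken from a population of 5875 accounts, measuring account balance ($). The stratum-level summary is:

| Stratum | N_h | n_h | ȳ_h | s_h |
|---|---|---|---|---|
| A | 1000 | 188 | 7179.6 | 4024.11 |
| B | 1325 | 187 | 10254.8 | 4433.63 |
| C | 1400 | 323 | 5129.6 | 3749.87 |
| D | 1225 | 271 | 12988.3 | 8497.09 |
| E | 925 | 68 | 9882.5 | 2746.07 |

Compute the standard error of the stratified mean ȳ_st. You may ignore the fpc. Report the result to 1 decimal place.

V̂(ȳ_st) = Σ W_h² s_h²/n_h, with W_h = N_h/N and N = 5875:
  stratum A: (1000/5875)²·4024.11²/188 = 2495.55
  stratum B: (1325/5875)²·4433.63²/187 = 5346.79
  stratum C: (1400/5875)²·3749.87²/323 = 2472.12
  stratum D: (1225/5875)²·8497.09²/271 = 11583.2
  stratum E: (925/5875)²·2746.07²/68 = 2749.05
V̂(ȳ_st) = 24646.7
SE(ȳ_st) = √24646.7 = 156.993

SE(ȳ_st) ≈ 157.0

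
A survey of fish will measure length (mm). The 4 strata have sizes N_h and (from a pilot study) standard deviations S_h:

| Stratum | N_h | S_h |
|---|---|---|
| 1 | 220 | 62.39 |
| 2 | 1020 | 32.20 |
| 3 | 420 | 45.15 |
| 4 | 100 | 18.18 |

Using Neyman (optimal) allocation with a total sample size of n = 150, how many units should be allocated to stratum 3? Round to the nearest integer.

Neyman allocation: n_h = n · N_h S_h / Σ N_i S_i, with n = 150.
  stratum 1: N_h·S_h = 220·62.39 = 13725.80
  stratum 2: N_h·S_h = 1020·32.20 = 32844.00
  stratum 3: N_h·S_h = 420·45.15 = 18963.00
  stratum 4: N_h·S_h = 100·18.18 = 1818.00
Σ N_h S_h = 67350.80
n for stratum 3 = 150·18963.00/67350.80 = 42.233 → 42

42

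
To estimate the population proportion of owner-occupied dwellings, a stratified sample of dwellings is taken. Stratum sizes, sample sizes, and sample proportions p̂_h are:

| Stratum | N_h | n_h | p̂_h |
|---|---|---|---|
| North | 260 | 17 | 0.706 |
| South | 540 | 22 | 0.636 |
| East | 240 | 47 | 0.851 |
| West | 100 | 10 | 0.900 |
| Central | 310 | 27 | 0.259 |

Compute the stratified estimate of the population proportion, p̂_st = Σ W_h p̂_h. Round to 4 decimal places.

N = 1450; stratum weights W_h = N_h/N.
p̂_st = Σ W_h p̂_h = (260·0.706 + 540·0.636 + 240·0.851 + 100·0.900 + 310·0.259)/1450 = 0.62174

p̂_st ≈ 0.6217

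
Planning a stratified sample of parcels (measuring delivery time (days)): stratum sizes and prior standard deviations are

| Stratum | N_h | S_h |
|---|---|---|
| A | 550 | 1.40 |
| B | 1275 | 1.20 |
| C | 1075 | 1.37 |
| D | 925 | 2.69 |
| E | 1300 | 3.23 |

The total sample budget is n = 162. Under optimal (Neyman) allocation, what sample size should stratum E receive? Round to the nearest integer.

65

Neyman allocation: n_h = n · N_h S_h / Σ N_i S_i, with n = 162.
  stratum A: N_h·S_h = 550·1.40 = 770.00
  stratum B: N_h·S_h = 1275·1.20 = 1530.00
  stratum C: N_h·S_h = 1075·1.37 = 1472.75
  stratum D: N_h·S_h = 925·2.69 = 2488.25
  stratum E: N_h·S_h = 1300·3.23 = 4199.00
Σ N_h S_h = 10460.00
n for stratum E = 162·4199.00/10460.00 = 65.032 → 65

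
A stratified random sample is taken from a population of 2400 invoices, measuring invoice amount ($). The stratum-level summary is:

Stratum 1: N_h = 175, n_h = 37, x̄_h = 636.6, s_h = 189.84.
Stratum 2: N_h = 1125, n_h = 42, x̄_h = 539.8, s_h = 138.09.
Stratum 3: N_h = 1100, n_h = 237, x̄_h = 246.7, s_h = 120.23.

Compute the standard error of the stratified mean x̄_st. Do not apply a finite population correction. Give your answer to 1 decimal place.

SE(x̄_st) ≈ 10.9

V̂(x̄_st) = Σ W_h² s_h²/n_h, with W_h = N_h/N and N = 2400:
  stratum 1: (175/2400)²·189.84²/37 = 5.17878
  stratum 2: (1125/2400)²·138.09²/42 = 99.7603
  stratum 3: (1100/2400)²·120.23²/237 = 12.8127
V̂(x̄_st) = 117.752
SE(x̄_st) = √117.752 = 10.8513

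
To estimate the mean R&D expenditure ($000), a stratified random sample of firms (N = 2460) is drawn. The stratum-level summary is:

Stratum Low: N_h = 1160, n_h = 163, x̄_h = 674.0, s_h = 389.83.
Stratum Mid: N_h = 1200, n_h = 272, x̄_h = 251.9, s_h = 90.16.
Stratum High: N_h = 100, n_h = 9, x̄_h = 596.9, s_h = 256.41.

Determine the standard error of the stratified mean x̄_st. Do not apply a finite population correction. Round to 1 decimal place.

V̂(x̄_st) = Σ W_h² s_h²/n_h, with W_h = N_h/N and N = 2460:
  stratum Low: (1160/2460)²·389.83²/163 = 207.304
  stratum Mid: (1200/2460)²·90.16²/272 = 7.11134
  stratum High: (100/2460)²·256.41²/9 = 12.0714
V̂(x̄_st) = 226.487
SE(x̄_st) = √226.487 = 15.0495

SE(x̄_st) ≈ 15.0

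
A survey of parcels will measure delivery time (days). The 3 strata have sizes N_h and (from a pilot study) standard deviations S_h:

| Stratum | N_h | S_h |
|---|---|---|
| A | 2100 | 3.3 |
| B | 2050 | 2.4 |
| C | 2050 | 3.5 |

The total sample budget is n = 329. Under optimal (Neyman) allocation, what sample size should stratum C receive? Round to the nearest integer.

124

Neyman allocation: n_h = n · N_h S_h / Σ N_i S_i, with n = 329.
  stratum A: N_h·S_h = 2100·3.3 = 6930.00
  stratum B: N_h·S_h = 2050·2.4 = 4920.00
  stratum C: N_h·S_h = 2050·3.5 = 7175.00
Σ N_h S_h = 19025.00
n for stratum C = 329·7175.00/19025.00 = 124.078 → 124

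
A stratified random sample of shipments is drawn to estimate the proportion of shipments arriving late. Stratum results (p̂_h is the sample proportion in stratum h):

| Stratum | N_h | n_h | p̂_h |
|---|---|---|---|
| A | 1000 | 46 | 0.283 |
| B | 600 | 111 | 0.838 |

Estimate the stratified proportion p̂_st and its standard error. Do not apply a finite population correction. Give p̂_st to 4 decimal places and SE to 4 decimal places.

N = 1600; stratum weights W_h = N_h/N.
p̂_st = Σ W_h p̂_h = (1000·0.283 + 600·0.838)/1600 = 0.49112
V̂(p̂_st) = Σ W_h² p̂_h(1−p̂_h)/(n_h−1):
  stratum A: (1000/1600)²·0.283·0.717/45 = 0.00176138
  stratum B: (600/1600)²·0.838·0.162/110 = 0.000173552
V̂(p̂_st) = 0.00193493; SE = √V̂ = 0.0439879

p̂_st ≈ 0.4911, SE ≈ 0.0440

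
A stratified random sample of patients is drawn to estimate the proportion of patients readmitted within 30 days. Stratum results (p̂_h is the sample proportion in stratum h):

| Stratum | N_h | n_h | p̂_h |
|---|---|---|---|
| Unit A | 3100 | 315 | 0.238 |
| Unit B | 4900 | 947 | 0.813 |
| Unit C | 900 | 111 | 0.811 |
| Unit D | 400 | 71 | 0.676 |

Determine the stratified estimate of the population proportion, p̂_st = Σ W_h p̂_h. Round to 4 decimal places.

p̂_st ≈ 0.6152

N = 9300; stratum weights W_h = N_h/N.
p̂_st = Σ W_h p̂_h = (3100·0.238 + 4900·0.813 + 900·0.811 + 400·0.676)/9300 = 0.61525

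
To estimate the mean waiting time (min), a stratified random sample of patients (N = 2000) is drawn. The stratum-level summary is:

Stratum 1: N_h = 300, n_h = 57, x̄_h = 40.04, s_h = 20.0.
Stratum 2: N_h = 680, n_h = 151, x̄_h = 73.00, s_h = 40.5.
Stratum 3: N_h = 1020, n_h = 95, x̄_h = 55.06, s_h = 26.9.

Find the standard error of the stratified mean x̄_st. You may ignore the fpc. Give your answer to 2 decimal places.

SE(x̄_st) ≈ 1.84

V̂(x̄_st) = Σ W_h² s_h²/n_h, with W_h = N_h/N and N = 2000:
  stratum 1: (300/2000)²·20.0²/57 = 0.157895
  stratum 2: (680/2000)²·40.5²/151 = 1.25571
  stratum 3: (1020/2000)²·26.9²/95 = 1.98117
V̂(x̄_st) = 3.39478
SE(x̄_st) = √3.39478 = 1.84249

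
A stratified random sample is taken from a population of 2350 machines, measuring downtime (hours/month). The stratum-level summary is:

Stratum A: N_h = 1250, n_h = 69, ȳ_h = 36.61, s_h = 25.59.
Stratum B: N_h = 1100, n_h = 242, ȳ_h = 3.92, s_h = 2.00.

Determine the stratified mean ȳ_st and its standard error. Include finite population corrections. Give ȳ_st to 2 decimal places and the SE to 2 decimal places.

ȳ_st ≈ 21.31, SE ≈ 1.59

ȳ_st = Σ W_h ȳ_h = (1250·36.61 + 1100·3.92)/2350 = 21.30830
V̂(ȳ_st) = Σ W_h² (1 − n_h/N_h) s_h²/n_h, with W_h = N_h/N and N = 2350:
  stratum A: (1250/2350)²·(1 − 69/1250)·25.59²/69 = 2.53697
  stratum B: (1100/2350)²·(1 − 242/1100)·2.00²/242 = 0.00282481
V̂(ȳ_st) = 2.5398
SE(ȳ_st) = √2.5398 = 1.59367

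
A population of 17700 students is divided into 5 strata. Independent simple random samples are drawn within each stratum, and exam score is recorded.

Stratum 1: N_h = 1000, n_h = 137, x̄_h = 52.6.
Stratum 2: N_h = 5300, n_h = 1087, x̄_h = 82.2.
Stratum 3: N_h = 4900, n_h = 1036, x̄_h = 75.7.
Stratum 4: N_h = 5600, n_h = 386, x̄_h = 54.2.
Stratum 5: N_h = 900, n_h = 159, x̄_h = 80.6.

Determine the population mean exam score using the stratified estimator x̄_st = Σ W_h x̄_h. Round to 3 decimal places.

x̄_st ≈ 69.788

N = Σ N_h = 17700. Stratum weights W_h = N_h/N.
x̄_st = (1000·52.6 + 5300·82.2 + 4900·75.7 + 5600·54.2 + 900·80.6) / 17700 = 69.78814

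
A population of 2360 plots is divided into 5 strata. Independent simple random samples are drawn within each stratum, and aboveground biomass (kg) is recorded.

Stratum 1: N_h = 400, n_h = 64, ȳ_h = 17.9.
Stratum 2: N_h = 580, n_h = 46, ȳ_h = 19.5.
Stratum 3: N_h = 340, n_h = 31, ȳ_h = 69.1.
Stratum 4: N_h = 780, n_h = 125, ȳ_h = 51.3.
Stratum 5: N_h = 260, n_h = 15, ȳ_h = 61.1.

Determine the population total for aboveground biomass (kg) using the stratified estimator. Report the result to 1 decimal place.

τ̂_st = Σ N_h ȳ_h = 400·17.9 + 580·19.5 + 340·69.1 + 780·51.3 + 260·61.1 = 97864.0

τ̂_st ≈ 97864.0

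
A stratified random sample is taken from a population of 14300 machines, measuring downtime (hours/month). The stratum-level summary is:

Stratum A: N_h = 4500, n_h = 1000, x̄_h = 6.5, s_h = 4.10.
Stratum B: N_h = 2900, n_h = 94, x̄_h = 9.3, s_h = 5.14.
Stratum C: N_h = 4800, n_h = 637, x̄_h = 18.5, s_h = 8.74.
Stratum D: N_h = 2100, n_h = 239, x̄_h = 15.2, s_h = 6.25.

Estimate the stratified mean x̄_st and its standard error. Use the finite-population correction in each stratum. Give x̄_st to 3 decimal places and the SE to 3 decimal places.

x̄_st = Σ W_h x̄_h = (4500·6.5 + 2900·9.3 + 4800·18.5 + 2100·15.2)/14300 = 12.37343
V̂(x̄_st) = Σ W_h² (1 − n_h/N_h) s_h²/n_h, with W_h = N_h/N and N = 14300:
  stratum A: (4500/14300)²·(1 − 1000/4500)·4.10²/1000 = 0.00129472
  stratum B: (2900/14300)²·(1 − 94/2900)·5.14²/94 = 0.0111844
  stratum C: (4800/14300)²·(1 − 637/4800)·8.74²/637 = 0.0117181
  stratum D: (2100/14300)²·(1 − 239/2100)·6.25²/239 = 0.0031236
V̂(x̄_st) = 0.0273209
SE(x̄_st) = √0.0273209 = 0.16529

x̄_st ≈ 12.373, SE ≈ 0.165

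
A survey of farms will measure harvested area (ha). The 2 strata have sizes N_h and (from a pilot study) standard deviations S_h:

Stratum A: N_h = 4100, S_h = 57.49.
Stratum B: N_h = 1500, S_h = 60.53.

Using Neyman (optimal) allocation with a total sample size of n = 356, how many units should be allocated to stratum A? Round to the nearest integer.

257

Neyman allocation: n_h = n · N_h S_h / Σ N_i S_i, with n = 356.
  stratum A: N_h·S_h = 4100·57.49 = 235709.00
  stratum B: N_h·S_h = 1500·60.53 = 90795.00
Σ N_h S_h = 326504.00
n for stratum A = 356·235709.00/326504.00 = 257.003 → 257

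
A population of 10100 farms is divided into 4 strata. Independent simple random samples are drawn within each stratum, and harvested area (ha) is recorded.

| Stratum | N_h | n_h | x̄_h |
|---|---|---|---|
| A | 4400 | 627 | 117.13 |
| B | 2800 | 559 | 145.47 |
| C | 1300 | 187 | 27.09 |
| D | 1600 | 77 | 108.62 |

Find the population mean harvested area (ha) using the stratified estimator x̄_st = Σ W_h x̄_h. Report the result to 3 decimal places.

x̄_st ≈ 112.049

N = Σ N_h = 10100. Stratum weights W_h = N_h/N.
x̄_st = (4400·117.13 + 2800·145.47 + 1300·27.09 + 1600·108.62) / 10100 = 112.04921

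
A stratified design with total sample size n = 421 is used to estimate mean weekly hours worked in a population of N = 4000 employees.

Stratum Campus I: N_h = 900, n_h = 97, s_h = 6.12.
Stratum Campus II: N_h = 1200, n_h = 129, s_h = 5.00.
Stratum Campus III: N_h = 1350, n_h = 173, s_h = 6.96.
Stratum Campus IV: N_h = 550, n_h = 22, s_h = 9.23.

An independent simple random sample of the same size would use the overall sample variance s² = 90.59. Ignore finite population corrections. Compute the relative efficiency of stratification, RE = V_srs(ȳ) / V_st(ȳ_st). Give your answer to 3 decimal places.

V̂(ȳ_st) = Σ W_h² s_h²/n_h, with W_h = N_h/N and N = 4000:
  stratum Campus I: (900/4000)²·6.12²/97 = 0.0195477
  stratum Campus II: (1200/4000)²·5.00²/129 = 0.0174419
  stratum Campus III: (1350/4000)²·6.96²/173 = 0.0318948
  stratum Campus IV: (550/4000)²·9.23²/22 = 0.0732126
V_st = 0.142097
V_srs = s²/n = 90.59/421 = 0.215178
Relative efficiency = V_srs / V_st = 0.215178/0.142097 = 1.5143

RE ≈ 1.514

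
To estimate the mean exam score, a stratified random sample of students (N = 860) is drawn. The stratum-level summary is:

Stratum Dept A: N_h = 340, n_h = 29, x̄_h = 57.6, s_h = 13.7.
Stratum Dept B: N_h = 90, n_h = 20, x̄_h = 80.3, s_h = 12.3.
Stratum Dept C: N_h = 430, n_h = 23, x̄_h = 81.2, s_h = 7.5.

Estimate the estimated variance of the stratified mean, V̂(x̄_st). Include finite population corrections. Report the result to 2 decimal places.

V̂(x̄_st) = Σ W_h² (1 − n_h/N_h) s_h²/n_h, with W_h = N_h/N and N = 860:
  stratum Dept A: (340/860)²·(1 − 29/340)·13.7²/29 = 0.925306
  stratum Dept B: (90/860)²·(1 − 20/90)·12.3²/20 = 0.0644353
  stratum Dept C: (430/860)²·(1 − 23/430)·7.5²/23 = 0.57871
V̂(x̄_st) = 1.56845

V̂(x̄_st) ≈ 1.57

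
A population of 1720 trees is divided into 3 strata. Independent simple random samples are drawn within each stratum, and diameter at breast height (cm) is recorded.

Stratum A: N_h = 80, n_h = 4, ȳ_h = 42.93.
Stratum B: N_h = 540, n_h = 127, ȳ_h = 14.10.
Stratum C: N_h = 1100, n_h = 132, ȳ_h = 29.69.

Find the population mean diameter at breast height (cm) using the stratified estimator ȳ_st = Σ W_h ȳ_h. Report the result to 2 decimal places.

ȳ_st ≈ 25.41

N = Σ N_h = 1720. Stratum weights W_h = N_h/N.
ȳ_st = (80·42.93 + 540·14.10 + 1100·29.69) / 1720 = 25.4113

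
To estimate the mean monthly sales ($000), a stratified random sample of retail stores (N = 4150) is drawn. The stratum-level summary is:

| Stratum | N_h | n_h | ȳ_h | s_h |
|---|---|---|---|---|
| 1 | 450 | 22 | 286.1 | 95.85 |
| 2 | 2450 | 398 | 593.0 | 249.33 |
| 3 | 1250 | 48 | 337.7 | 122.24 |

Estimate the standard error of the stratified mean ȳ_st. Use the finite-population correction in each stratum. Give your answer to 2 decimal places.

SE(ȳ_st) ≈ 8.80

V̂(ȳ_st) = Σ W_h² (1 − n_h/N_h) s_h²/n_h, with W_h = N_h/N and N = 4150:
  stratum 1: (450/4150)²·(1 − 22/450)·95.85²/22 = 4.67005
  stratum 2: (2450/4150)²·(1 − 398/2450)·249.33²/398 = 45.5946
  stratum 3: (1250/4150)²·(1 − 48/1250)·122.24²/48 = 27.1584
V̂(ȳ_st) = 77.423
SE(ȳ_st) = √77.423 = 8.79903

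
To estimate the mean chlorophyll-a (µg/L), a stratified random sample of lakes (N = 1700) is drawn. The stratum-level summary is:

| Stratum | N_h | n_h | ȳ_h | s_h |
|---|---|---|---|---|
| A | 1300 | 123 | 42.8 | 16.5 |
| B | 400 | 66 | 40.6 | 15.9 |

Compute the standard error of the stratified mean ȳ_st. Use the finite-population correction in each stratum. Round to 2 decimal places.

SE(ȳ_st) ≈ 1.16

V̂(ȳ_st) = Σ W_h² (1 − n_h/N_h) s_h²/n_h, with W_h = N_h/N and N = 1700:
  stratum A: (1300/1700)²·(1 − 123/1300)·16.5²/123 = 1.17188
  stratum B: (400/1700)²·(1 − 66/400)·15.9²/66 = 0.177076
V̂(ȳ_st) = 1.34896
SE(ȳ_st) = √1.34896 = 1.16145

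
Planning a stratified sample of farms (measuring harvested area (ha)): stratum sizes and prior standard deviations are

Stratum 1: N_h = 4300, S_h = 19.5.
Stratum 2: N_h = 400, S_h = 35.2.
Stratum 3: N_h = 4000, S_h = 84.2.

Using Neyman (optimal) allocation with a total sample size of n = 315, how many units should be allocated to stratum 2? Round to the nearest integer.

10

Neyman allocation: n_h = n · N_h S_h / Σ N_i S_i, with n = 315.
  stratum 1: N_h·S_h = 4300·19.5 = 83850.00
  stratum 2: N_h·S_h = 400·35.2 = 14080.00
  stratum 3: N_h·S_h = 4000·84.2 = 336800.00
Σ N_h S_h = 434730.00
n for stratum 2 = 315·14080.00/434730.00 = 10.202 → 10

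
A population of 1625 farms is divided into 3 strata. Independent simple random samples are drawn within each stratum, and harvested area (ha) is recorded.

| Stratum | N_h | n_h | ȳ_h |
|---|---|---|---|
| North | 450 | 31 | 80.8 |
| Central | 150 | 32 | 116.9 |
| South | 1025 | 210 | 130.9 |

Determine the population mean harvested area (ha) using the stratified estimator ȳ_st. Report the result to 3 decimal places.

N = Σ N_h = 1625. Stratum weights W_h = N_h/N.
ȳ_st = (450·80.8 + 150·116.9 + 1025·130.9) / 1625 = 115.73385

ȳ_st ≈ 115.734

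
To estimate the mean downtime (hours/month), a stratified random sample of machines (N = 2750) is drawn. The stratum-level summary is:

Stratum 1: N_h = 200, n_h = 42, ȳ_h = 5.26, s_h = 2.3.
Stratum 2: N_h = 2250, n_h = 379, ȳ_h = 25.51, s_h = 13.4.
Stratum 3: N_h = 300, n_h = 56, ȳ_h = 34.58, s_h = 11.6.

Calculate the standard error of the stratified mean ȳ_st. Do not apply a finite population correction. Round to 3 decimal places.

V̂(ȳ_st) = Σ W_h² s_h²/n_h, with W_h = N_h/N and N = 2750:
  stratum 1: (200/2750)²·2.3²/42 = 0.000666194
  stratum 2: (2250/2750)²·13.4²/379 = 0.317154
  stratum 3: (300/2750)²·11.6²/56 = 0.028596
V̂(ȳ_st) = 0.346416
SE(ȳ_st) = √0.346416 = 0.588571

SE(ȳ_st) ≈ 0.589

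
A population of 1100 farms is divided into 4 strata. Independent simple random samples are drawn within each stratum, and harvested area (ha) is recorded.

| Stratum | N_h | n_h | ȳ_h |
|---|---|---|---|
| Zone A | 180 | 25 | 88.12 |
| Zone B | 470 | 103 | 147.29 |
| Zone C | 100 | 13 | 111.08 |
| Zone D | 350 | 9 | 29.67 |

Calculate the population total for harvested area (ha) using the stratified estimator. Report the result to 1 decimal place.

τ̂_st = Σ N_h ȳ_h = 180·88.12 + 470·147.29 + 100·111.08 + 350·29.67 = 106580.4

τ̂_st ≈ 106580.4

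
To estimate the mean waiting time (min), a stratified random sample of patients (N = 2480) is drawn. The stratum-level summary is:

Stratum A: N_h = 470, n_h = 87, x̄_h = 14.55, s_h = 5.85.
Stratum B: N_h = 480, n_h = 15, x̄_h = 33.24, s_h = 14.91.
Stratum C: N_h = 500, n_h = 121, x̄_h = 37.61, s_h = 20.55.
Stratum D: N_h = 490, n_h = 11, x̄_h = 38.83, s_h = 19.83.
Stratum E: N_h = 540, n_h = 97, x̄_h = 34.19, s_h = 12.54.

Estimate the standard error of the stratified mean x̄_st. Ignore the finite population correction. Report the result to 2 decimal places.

SE(x̄_st) ≈ 1.48

V̂(x̄_st) = Σ W_h² s_h²/n_h, with W_h = N_h/N and N = 2480:
  stratum A: (470/2480)²·5.85²/87 = 0.0141281
  stratum B: (480/2480)²·14.91²/15 = 0.555192
  stratum C: (500/2480)²·20.55²/121 = 0.141865
  stratum D: (490/2480)²·19.83²/11 = 1.39554
  stratum E: (540/2480)²·12.54²/97 = 0.0768613
V̂(x̄_st) = 2.18358
SE(x̄_st) = √2.18358 = 1.4777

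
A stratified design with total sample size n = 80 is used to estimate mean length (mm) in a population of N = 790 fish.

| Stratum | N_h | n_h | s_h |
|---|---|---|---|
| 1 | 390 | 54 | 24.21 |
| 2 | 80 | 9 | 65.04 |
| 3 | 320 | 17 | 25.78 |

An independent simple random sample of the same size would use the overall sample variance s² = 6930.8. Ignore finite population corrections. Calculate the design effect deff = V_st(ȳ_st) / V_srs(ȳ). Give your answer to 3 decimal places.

deff ≈ 0.160

V̂(ȳ_st) = Σ W_h² s_h²/n_h, with W_h = N_h/N and N = 790:
  stratum 1: (390/790)²·24.21²/54 = 2.64528
  stratum 2: (80/790)²·65.04²/9 = 4.81997
  stratum 3: (320/790)²·25.78²/17 = 6.4145
V_st = 13.8797
V_srs = s²/n = 6930.8/80 = 86.635
deff = V_st / V_srs = 13.8797/86.635 = 0.1602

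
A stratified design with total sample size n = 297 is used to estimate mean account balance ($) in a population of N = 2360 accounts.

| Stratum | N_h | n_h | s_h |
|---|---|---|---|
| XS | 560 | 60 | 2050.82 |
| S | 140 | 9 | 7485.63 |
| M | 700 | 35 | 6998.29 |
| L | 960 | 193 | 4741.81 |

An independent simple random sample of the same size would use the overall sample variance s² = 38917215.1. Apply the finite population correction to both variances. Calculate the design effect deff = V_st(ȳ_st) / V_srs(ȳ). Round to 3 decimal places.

deff ≈ 1.365

V̂(ȳ_st) = Σ W_h² (1 − n_h/N_h) s_h²/n_h, with W_h = N_h/N and N = 2360:
  stratum XS: (560/2360)²·(1 − 60/560)·2050.82²/60 = 3524.02
  stratum S: (140/2360)²·(1 − 9/140)·7485.63²/9 = 20501.7
  stratum M: (700/2360)²·(1 − 35/700)·6998.29²/35 = 116953
  stratum L: (960/2360)²·(1 − 193/960)·4741.81²/193 = 15401.9
V_st = 156381
V_srs = (1 − 297/2360)·38917215.1/297 = 114544
deff = V_st / V_srs = 156381/114544 = 1.3652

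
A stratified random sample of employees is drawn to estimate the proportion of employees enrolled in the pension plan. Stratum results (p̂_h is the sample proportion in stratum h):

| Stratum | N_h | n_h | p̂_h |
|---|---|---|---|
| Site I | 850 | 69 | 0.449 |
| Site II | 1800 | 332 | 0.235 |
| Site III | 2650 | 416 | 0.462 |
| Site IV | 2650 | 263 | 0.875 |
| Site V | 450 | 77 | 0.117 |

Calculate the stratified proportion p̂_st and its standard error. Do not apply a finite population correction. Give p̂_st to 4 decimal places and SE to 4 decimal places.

N = 8400; stratum weights W_h = N_h/N.
p̂_st = Σ W_h p̂_h = (850·0.449 + 1800·0.235 + 2650·0.462 + 2650·0.875 + 450·0.117)/8400 = 0.52385
V̂(p̂_st) = Σ W_h² p̂_h(1−p̂_h)/(n_h−1):
  stratum Site I: (850/8400)²·0.449·0.551/68 = 3.72536e-05
  stratum Site II: (1800/8400)²·0.235·0.765/331 = 2.49395e-05
  stratum Site III: (2650/8400)²·0.462·0.538/415 = 5.96087e-05
  stratum Site IV: (2650/8400)²·0.875·0.125/262 = 4.1548e-05
  stratum Site V: (450/8400)²·0.117·0.883/76 = 3.90121e-06
V̂(p̂_st) = 0.000167251; SE = √V̂ = 0.0129326

p̂_st ≈ 0.5239, SE ≈ 0.0129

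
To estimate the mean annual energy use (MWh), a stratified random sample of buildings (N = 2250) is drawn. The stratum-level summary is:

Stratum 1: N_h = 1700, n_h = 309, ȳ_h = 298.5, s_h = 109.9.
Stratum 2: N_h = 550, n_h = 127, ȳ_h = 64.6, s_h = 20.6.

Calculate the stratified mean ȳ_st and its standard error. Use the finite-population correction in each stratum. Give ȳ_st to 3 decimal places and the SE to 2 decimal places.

ȳ_st ≈ 241.324, SE ≈ 4.29

ȳ_st = Σ W_h ȳ_h = (1700·298.5 + 550·64.6)/2250 = 241.32444
V̂(ȳ_st) = Σ W_h² (1 − n_h/N_h) s_h²/n_h, with W_h = N_h/N and N = 2250:
  stratum 1: (1700/2250)²·(1 − 309/1700)·109.9²/309 = 18.2578
  stratum 2: (550/2250)²·(1 − 127/550)·20.6²/127 = 0.153557
V̂(ȳ_st) = 18.4113
SE(ȳ_st) = √18.4113 = 4.29084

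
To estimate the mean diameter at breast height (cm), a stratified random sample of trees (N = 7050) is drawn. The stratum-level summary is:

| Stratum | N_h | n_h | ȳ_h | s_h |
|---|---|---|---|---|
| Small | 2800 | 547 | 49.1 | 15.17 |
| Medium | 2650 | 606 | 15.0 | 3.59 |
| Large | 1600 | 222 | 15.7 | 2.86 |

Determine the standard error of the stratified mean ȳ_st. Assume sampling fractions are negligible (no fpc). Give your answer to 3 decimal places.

SE(ȳ_st) ≈ 0.267

V̂(ȳ_st) = Σ W_h² s_h²/n_h, with W_h = N_h/N and N = 7050:
  stratum Small: (2800/7050)²·15.17²/547 = 0.0663623
  stratum Medium: (2650/7050)²·3.59²/606 = 0.0030049
  stratum Large: (1600/7050)²·2.86²/222 = 0.00189776
V̂(ȳ_st) = 0.071265
SE(ȳ_st) = √0.071265 = 0.266955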